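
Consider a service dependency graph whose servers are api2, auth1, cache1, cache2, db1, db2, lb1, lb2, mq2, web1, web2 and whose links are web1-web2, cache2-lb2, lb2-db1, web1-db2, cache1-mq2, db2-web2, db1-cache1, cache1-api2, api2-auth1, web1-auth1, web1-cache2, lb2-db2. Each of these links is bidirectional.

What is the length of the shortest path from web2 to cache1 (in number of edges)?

4

Distance 0: web2.
Distance 1: db2, web1.
Distance 2: auth1, cache2, lb2.
Distance 3: api2, db1.
Distance 4: cache1 — contains cache1.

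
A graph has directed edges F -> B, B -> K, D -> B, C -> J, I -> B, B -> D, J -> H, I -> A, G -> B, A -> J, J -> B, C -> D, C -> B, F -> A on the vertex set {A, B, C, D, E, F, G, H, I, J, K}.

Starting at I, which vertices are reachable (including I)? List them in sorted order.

Start at I.
Its neighbours: A, B.
Then their neighbours: D, J, K.
Then next layer: H.
Nothing further is reachable.

A, B, D, H, I, J, K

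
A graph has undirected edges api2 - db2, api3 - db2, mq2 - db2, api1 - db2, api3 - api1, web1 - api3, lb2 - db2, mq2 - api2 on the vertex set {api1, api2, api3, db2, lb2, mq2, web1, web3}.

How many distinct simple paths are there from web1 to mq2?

4

web1–api3–api1–db2–api2–mq2
web1–api3–api1–db2–mq2
web1–api3–db2–api2–mq2
web1–api3–db2–mq2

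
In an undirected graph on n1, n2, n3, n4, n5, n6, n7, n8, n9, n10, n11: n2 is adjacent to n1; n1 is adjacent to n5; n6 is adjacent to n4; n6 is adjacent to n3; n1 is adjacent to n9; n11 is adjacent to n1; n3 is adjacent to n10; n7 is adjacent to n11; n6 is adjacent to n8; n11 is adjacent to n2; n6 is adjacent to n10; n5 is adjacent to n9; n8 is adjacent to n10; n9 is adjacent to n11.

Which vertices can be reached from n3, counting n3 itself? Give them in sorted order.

n3, n4, n6, n8, n10

Start at n3.
Its neighbours: n6, n10.
Then their neighbours: n4, n8.
Nothing further is reachable.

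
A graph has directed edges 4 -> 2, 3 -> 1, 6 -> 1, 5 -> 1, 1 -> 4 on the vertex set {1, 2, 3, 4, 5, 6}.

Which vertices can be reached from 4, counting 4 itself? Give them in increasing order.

Start at 4.
Its neighbours: 2.
Nothing further is reachable.

2, 4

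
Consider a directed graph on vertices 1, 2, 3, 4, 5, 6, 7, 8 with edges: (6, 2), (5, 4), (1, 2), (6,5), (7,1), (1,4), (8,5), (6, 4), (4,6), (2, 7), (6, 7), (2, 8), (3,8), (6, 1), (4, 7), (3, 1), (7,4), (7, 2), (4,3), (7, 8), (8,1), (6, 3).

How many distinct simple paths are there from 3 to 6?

7

3→1→2→7→4→6
3→1→2→7→8→5→4→6
3→1→2→8→5→4→6
3→1→4→6
3→8→1→2→7→4→6
3→8→1→4→6
3→8→5→4→6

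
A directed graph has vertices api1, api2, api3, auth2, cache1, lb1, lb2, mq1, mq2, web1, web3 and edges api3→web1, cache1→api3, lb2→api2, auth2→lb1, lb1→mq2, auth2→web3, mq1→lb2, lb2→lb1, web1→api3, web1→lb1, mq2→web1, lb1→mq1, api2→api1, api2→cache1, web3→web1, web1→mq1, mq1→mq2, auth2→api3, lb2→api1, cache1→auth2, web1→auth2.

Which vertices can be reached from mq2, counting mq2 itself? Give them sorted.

api1, api2, api3, auth2, cache1, lb1, lb2, mq1, mq2, web1, web3

Start at mq2.
Its neighbours: web1.
Then their neighbours: api3, auth2, lb1, mq1.
Then next layer: lb2, web3.
Then next layer: api1, api2.
Then next layer: cache1.
Every vertex is now reached.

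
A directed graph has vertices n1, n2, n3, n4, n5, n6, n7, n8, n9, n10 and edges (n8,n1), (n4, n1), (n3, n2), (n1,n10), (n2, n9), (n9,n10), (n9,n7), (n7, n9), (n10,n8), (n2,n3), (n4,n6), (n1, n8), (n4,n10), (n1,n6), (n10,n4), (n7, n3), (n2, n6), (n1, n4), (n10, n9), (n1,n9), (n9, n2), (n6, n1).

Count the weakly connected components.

2

From n1: component {n1, n2, n3, n4, n6, n7, n8, n9, n10}.
From n5: component {n5}.
That's 2 components.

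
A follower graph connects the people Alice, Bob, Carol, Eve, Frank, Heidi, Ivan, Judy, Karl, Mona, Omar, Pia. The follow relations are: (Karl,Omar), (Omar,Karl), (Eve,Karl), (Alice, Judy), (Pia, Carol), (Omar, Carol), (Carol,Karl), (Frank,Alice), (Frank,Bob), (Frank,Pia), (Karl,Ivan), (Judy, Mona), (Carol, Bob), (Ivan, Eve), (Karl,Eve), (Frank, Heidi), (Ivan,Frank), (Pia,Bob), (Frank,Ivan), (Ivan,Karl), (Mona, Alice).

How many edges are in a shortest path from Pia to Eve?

3

Distance 0: Pia.
Distance 1: Bob, Carol.
Distance 2: Karl.
Distance 3: Eve, Ivan, Omar — contains Eve.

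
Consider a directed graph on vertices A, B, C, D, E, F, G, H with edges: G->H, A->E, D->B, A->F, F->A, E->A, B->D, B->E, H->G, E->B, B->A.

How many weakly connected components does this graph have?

3

From A: component {A, B, D, E, F}.
From C: component {C}.
From G: component {G, H}.
That's 3 components.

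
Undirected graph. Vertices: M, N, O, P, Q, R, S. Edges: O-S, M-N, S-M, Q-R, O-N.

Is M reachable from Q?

Explore from Q.
Distance 1: reach R.
The search is exhausted without reaching M; it lies in a different component.

No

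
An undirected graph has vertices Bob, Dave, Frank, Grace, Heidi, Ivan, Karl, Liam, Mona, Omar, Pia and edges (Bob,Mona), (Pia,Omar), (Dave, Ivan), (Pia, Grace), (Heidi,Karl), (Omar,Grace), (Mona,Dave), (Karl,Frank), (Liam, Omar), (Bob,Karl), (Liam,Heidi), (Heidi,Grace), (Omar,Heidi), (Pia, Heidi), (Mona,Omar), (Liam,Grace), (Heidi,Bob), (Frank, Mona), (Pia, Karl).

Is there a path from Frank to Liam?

Yes

Explore from Frank.
Distance 1: reach Karl, Mona.
Distance 2: reach Bob, Dave, Heidi, Omar, Pia.
Distance 3: reach Grace, Ivan, Liam.
Found Liam.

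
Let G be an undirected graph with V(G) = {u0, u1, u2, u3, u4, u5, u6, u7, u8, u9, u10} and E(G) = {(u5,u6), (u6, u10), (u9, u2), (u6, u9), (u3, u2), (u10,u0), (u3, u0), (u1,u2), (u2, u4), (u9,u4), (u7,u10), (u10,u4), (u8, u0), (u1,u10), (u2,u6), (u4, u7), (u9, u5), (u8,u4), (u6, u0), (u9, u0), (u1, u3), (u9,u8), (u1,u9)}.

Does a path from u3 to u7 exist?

Explore from u3.
Distance 1: reach u0, u1, u2.
Distance 2: reach u4, u6, u8, u9, u10.
Distance 3: reach u5, u7.
Found u7.

Yes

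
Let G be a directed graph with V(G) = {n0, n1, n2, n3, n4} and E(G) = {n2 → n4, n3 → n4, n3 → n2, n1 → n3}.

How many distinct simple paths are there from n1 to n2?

1

n1→n3→n2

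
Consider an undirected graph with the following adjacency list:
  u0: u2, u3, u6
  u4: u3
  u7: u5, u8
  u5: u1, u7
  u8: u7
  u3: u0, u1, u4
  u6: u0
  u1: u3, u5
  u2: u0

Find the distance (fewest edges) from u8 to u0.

5

Distance 0: u8.
Distance 1: u7.
Distance 2: u5.
Distance 3: u1.
Distance 4: u3.
Distance 5: u0, u4 — contains u0.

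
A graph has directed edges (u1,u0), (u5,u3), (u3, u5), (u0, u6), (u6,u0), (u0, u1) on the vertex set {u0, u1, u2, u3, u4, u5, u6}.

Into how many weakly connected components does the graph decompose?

From u0: component {u0, u1, u6}.
From u2: component {u2}.
From u3: component {u3, u5}.
From u4: component {u4}.
That's 4 components.

4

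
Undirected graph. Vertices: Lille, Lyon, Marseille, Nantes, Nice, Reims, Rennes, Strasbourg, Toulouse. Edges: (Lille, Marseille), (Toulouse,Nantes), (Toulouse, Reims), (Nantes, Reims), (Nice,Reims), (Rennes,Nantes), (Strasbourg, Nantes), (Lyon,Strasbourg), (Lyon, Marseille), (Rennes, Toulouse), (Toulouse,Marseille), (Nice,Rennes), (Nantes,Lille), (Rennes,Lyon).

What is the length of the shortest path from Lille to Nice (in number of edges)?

3

Distance 0: Lille.
Distance 1: Marseille, Nantes.
Distance 2: Lyon, Reims, Rennes, Strasbourg, Toulouse.
Distance 3: Nice — contains Nice.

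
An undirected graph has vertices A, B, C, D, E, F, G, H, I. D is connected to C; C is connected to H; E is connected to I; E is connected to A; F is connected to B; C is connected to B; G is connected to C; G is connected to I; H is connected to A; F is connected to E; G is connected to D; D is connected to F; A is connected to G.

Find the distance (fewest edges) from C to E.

Distance 0: C.
Distance 1: B, D, G, H.
Distance 2: A, F, I.
Distance 3: E — contains E.

3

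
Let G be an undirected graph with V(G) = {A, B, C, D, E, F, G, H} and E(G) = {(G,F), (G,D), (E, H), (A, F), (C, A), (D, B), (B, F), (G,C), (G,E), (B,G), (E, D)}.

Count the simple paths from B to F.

B–D–E–G–C–A–F
B–D–E–G–F
B–D–G–C–A–F
B–D–G–F
B–F
B–G–C–A–F
B–G–F

7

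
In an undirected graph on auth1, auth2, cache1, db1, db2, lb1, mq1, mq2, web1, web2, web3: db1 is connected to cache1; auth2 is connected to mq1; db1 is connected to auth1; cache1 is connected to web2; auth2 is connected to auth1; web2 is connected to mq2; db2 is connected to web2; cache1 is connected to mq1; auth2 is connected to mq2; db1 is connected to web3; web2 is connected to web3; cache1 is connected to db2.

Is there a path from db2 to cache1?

Yes

Explore from db2.
Distance 1: reach cache1, web2.
Found cache1.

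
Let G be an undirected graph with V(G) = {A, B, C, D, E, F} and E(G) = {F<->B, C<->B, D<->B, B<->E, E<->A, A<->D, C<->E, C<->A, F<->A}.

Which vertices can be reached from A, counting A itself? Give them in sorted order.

A, B, C, D, E, F

Start at A.
Its neighbours: C, D, E, F.
Then their neighbours: B.
Every vertex is now reached.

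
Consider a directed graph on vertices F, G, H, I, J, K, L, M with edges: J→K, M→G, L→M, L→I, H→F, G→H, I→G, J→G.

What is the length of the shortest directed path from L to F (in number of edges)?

4

Distance 0: L.
Distance 1: I, M.
Distance 2: G.
Distance 3: H.
Distance 4: F — contains F.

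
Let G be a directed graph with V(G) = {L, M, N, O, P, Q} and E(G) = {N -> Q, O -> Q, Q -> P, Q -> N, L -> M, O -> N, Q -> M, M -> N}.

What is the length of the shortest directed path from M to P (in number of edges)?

3

Distance 0: M.
Distance 1: N.
Distance 2: Q.
Distance 3: P — contains P.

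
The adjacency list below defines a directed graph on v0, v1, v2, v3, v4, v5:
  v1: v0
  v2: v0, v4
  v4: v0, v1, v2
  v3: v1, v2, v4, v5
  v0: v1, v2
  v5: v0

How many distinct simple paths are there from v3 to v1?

v3→v1
v3→v2→v0→v1
v3→v2→v4→v0→v1
v3→v2→v4→v1
v3→v4→v0→v1
v3→v4→v1
v3→v4→v2→v0→v1
v3→v5→v0→v1
v3→v5→v0→v2→v4→v1

9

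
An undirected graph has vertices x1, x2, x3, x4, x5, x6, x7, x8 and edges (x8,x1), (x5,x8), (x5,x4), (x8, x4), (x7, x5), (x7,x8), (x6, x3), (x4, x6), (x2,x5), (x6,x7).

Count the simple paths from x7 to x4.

5

x7–x5–x4
x7–x5–x8–x4
x7–x6–x4
x7–x8–x4
x7–x8–x5–x4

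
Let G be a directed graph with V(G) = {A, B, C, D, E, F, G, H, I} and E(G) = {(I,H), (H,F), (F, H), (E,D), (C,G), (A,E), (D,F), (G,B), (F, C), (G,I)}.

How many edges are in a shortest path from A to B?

Distance 0: A.
Distance 1: E.
Distance 2: D.
Distance 3: F.
Distance 4: C, H.
Distance 5: G.
Distance 6: B, I — contains B.

6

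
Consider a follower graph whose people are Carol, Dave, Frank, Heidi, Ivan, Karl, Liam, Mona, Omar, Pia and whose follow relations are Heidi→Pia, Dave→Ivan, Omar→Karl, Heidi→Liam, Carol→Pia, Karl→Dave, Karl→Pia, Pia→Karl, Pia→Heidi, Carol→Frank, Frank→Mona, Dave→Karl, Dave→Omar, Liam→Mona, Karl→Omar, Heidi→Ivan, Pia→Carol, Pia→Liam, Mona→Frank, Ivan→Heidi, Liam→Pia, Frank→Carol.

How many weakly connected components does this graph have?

From Carol: component {Carol, Dave, Frank, Heidi, Ivan, Karl, Liam, Mona, Omar, Pia}.
That's 1 component.

1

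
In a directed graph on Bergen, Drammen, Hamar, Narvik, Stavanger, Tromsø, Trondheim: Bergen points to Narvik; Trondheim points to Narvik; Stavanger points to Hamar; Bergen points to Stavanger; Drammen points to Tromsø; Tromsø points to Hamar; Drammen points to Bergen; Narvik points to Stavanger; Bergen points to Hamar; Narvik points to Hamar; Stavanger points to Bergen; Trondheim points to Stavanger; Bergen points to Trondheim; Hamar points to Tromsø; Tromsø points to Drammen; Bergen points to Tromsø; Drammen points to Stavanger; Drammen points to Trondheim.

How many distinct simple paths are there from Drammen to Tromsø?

Drammen→Bergen→Hamar→Tromsø
Drammen→Bergen→Narvik→Hamar→Tromsø
Drammen→Bergen→Narvik→Stavanger→Hamar→Tromsø
Drammen→Bergen→Stavanger→Hamar→Tromsø
Drammen→Bergen→Tromsø
Drammen→Bergen→Trondheim→Narvik→Hamar→Tromsø
Drammen→Bergen→Trondheim→Narvik→Stavanger→Hamar→Tromsø
Drammen→Bergen→Trondheim→Stavanger→Hamar→Tromsø
... and 14 more.

22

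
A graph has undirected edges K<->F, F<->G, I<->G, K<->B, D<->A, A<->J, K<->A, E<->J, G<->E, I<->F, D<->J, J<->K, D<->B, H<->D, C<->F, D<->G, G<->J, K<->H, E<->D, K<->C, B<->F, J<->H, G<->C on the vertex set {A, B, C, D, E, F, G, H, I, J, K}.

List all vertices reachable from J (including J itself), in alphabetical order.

Start at J.
Its neighbours: A, D, E, G, H, K.
Then their neighbours: B, C, F, I.
Every vertex is now reached.

A, B, C, D, E, F, G, H, I, J, K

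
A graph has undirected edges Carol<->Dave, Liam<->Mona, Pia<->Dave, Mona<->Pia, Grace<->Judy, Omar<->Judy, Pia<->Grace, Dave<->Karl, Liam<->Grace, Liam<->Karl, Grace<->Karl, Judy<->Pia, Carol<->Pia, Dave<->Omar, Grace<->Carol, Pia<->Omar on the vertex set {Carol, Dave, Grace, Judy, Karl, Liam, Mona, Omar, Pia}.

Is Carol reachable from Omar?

Yes

Explore from Omar.
Distance 1: reach Dave, Judy, Pia.
Distance 2: reach Carol, Grace, Karl, Mona.
Found Carol.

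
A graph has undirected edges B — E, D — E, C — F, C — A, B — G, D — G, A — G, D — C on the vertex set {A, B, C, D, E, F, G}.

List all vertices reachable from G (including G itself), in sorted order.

A, B, C, D, E, F, G

Start at G.
Its neighbours: A, B, D.
Then their neighbours: C, E.
Then next layer: F.
Every vertex is now reached.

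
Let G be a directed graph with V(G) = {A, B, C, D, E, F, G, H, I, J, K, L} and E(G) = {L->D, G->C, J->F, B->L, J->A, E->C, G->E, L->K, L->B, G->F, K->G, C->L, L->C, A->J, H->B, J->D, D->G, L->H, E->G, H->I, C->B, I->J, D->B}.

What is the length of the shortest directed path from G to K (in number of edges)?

3

Distance 0: G.
Distance 1: C, E, F.
Distance 2: B, L.
Distance 3: D, H, K — contains K.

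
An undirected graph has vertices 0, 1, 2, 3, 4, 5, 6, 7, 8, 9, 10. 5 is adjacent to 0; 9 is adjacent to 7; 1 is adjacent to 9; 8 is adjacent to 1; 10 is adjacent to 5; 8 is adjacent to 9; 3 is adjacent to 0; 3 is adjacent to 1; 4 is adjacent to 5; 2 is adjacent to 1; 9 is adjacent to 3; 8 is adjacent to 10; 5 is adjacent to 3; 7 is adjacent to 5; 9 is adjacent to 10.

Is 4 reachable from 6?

No

6 has no edges, so nothing is reachable from it.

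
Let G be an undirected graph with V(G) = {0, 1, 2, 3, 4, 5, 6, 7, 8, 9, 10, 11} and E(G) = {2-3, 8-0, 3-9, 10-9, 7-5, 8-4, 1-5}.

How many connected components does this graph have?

From 0: component {0, 4, 8}.
From 1: component {1, 5, 7}.
From 2: component {2, 3, 9, 10}.
From 6: component {6}.
From 11: component {11}.
That's 5 components.

5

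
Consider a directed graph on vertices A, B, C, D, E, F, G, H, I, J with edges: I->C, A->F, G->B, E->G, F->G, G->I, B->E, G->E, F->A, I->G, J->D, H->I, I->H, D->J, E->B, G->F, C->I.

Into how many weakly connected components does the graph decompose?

From A: component {A, B, C, E, F, G, H, I}.
From D: component {D, J}.
That's 2 components.

2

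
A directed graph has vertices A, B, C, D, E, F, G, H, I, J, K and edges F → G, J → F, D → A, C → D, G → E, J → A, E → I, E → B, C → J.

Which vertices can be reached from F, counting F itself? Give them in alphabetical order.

Start at F.
Its neighbours: G.
Then their neighbours: E.
Then next layer: B, I.
Nothing further is reachable.

B, E, F, G, I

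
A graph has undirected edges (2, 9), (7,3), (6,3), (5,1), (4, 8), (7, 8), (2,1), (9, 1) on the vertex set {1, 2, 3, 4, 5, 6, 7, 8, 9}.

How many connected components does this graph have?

2

From 1: component {1, 2, 5, 9}.
From 3: component {3, 4, 6, 7, 8}.
That's 2 components.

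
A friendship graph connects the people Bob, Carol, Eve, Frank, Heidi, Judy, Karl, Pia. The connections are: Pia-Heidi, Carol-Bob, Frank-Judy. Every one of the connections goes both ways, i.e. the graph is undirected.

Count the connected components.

5

From Bob: component {Bob, Carol}.
From Eve: component {Eve}.
From Frank: component {Frank, Judy}.
From Heidi: component {Heidi, Pia}.
From Karl: component {Karl}.
That's 5 components.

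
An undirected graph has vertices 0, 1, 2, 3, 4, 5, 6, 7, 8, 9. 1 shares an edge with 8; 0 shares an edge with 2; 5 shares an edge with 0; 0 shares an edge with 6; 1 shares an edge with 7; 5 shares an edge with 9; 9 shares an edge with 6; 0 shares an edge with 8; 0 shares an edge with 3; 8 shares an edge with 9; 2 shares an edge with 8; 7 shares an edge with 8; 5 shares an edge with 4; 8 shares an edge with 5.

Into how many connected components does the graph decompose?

1

From 0: component {0, 1, 2, 3, 4, 5, 6, 7, 8, 9}.
That's 1 component.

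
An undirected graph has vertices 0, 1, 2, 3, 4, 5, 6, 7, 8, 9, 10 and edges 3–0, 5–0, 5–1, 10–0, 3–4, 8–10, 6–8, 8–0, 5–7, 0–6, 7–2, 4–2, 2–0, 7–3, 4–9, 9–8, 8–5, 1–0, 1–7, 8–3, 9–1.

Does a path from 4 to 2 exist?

Yes

Explore from 4.
Distance 1: reach 2, 3, 9.
Found 2.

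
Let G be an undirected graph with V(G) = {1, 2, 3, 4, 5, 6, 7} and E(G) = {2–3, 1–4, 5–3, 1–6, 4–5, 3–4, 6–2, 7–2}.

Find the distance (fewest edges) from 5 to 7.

Distance 0: 5.
Distance 1: 3, 4.
Distance 2: 1, 2.
Distance 3: 6, 7 — contains 7.

3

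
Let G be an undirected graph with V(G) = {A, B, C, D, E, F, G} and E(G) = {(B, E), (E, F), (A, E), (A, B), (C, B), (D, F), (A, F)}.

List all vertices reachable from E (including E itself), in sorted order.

Start at E.
Its neighbours: A, B, F.
Then their neighbours: C, D.
Nothing further is reachable.

A, B, C, D, E, F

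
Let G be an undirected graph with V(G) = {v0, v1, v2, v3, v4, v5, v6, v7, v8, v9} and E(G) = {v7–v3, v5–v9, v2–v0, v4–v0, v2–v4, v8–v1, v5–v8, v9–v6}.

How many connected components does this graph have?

From v0: component {v0, v2, v4}.
From v1: component {v1, v5, v6, v8, v9}.
From v3: component {v3, v7}.
That's 3 components.

3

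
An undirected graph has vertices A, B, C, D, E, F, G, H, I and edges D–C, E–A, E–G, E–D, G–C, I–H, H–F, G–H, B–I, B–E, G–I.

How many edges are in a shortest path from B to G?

2

Distance 0: B.
Distance 1: E, I.
Distance 2: A, D, G, H — contains G.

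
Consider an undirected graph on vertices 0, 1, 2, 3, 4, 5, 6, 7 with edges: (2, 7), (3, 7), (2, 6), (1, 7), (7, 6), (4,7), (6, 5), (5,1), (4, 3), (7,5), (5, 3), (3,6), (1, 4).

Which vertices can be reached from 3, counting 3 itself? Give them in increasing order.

1, 2, 3, 4, 5, 6, 7

Start at 3.
Its neighbours: 4, 5, 6, 7.
Then their neighbours: 1, 2.
Nothing further is reachable.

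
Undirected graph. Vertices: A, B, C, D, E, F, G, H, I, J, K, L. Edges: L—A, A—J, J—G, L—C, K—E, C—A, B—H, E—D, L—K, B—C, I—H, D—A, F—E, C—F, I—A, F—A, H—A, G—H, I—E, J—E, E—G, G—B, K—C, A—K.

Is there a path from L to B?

Yes

Explore from L.
Distance 1: reach A, C, K.
Distance 2: reach B, D, E, F, H, I, J.
Found B.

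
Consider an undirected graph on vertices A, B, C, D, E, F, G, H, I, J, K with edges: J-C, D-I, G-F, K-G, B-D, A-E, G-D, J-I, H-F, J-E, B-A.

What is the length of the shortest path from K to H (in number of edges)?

3

Distance 0: K.
Distance 1: G.
Distance 2: D, F.
Distance 3: B, H, I — contains H.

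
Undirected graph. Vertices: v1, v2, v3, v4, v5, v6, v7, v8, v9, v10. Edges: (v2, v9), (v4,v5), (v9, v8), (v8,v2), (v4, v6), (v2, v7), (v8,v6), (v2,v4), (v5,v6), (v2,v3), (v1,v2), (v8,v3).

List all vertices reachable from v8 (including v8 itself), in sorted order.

v1, v2, v3, v4, v5, v6, v7, v8, v9

Start at v8.
Its neighbours: v2, v3, v6, v9.
Then their neighbours: v1, v4, v5, v7.
Nothing further is reachable.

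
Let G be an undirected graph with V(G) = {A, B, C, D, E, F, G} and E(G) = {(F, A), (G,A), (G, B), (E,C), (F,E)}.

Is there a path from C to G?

Explore from C.
Distance 1: reach E.
Distance 2: reach F.
Distance 3: reach A.
Distance 4: reach G.
Found G.

Yes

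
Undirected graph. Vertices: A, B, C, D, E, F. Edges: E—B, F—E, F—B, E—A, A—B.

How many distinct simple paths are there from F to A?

F–B–A
F–B–E–A
F–E–A
F–E–B–A

4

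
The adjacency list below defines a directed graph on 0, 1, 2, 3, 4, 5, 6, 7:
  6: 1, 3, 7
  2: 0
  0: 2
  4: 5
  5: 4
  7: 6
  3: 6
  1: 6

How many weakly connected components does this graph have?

From 0: component {0, 2}.
From 1: component {1, 3, 6, 7}.
From 4: component {4, 5}.
That's 3 components.

3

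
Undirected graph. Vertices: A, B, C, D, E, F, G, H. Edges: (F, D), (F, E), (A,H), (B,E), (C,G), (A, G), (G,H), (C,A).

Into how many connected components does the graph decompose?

From A: component {A, C, G, H}.
From B: component {B, D, E, F}.
That's 2 components.

2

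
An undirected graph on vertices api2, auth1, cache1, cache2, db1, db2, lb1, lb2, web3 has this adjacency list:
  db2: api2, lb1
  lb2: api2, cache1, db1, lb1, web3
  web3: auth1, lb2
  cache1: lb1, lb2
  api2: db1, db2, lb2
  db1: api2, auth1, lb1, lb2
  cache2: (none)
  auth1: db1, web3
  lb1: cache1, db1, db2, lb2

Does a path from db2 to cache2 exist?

Explore from db2.
Distance 1: reach api2, lb1.
Distance 2: reach cache1, db1, lb2.
Distance 3: reach auth1, web3.
The search is exhausted without reaching cache2; it lies in a different component.

No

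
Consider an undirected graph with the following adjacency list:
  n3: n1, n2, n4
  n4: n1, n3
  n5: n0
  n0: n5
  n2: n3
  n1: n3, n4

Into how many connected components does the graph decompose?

From n0: component {n0, n5}.
From n1: component {n1, n2, n3, n4}.
That's 2 components.

2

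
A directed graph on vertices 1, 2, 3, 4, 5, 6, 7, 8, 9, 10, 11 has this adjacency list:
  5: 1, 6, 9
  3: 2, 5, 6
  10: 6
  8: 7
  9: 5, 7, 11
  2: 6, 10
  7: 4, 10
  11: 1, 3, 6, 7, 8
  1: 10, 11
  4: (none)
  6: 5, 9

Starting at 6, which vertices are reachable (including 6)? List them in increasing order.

Start at 6.
Its neighbours: 5, 9.
Then their neighbours: 1, 7, 11.
Then next layer: 3, 4, 8, 10.
Then next layer: 2.
Every vertex is now reached.

1, 2, 3, 4, 5, 6, 7, 8, 9, 10, 11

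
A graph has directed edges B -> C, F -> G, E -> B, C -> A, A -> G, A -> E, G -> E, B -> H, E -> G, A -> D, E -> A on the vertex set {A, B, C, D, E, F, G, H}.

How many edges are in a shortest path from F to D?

Distance 0: F.
Distance 1: G.
Distance 2: E.
Distance 3: A, B.
Distance 4: C, D, H — contains D.

4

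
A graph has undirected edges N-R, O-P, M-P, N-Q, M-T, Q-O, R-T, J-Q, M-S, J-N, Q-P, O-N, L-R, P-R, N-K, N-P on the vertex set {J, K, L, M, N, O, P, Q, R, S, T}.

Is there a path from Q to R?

Explore from Q.
Distance 1: reach J, N, O, P.
Distance 2: reach K, M, R.
Found R.

Yes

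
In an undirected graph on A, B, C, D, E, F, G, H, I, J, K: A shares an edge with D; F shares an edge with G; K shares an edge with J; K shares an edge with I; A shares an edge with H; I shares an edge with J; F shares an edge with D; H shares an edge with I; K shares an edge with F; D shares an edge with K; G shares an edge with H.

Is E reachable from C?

C has no edges, so nothing is reachable from it.

No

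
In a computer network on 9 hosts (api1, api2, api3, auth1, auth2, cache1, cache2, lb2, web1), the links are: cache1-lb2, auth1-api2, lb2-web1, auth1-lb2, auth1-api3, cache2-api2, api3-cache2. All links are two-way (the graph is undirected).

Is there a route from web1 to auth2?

No

Explore from web1.
Distance 1: reach lb2.
Distance 2: reach auth1, cache1.
Distance 3: reach api2, api3.
Distance 4: reach cache2.
The search is exhausted without reaching auth2; it lies in a different component.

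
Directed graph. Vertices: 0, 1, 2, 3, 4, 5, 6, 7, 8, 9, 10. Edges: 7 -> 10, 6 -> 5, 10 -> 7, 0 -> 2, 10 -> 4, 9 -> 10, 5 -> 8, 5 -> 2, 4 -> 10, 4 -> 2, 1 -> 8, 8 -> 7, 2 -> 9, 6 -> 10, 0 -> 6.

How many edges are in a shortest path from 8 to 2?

Distance 0: 8.
Distance 1: 7.
Distance 2: 10.
Distance 3: 4.
Distance 4: 2 — contains 2.

4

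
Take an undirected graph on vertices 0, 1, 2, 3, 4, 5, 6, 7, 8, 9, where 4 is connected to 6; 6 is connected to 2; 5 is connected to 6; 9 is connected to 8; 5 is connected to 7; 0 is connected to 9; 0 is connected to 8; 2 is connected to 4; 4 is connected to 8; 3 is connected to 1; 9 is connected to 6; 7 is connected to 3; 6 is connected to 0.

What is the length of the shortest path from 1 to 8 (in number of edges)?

6

Distance 0: 1.
Distance 1: 3.
Distance 2: 7.
Distance 3: 5.
Distance 4: 6.
Distance 5: 0, 2, 4, 9.
Distance 6: 8 — contains 8.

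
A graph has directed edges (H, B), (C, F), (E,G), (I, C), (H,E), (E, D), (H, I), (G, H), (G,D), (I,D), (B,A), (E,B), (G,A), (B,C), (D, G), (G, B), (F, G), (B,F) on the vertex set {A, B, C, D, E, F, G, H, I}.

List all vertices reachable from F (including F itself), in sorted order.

Start at F.
Its neighbours: G.
Then their neighbours: A, B, D, H.
Then next layer: C, E, I.
Every vertex is now reached.

A, B, C, D, E, F, G, H, I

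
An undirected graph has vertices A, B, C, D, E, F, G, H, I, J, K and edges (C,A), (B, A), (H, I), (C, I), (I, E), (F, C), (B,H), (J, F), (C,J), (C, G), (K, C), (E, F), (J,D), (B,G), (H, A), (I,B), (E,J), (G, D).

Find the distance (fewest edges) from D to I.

Distance 0: D.
Distance 1: G, J.
Distance 2: B, C, E, F.
Distance 3: A, H, I, K — contains I.

3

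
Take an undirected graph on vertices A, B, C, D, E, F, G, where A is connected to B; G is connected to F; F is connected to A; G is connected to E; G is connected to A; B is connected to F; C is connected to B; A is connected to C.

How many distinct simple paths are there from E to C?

E–G–A–B–C
E–G–A–C
E–G–A–F–B–C
E–G–F–A–B–C
E–G–F–A–C
E–G–F–B–A–C
E–G–F–B–C

7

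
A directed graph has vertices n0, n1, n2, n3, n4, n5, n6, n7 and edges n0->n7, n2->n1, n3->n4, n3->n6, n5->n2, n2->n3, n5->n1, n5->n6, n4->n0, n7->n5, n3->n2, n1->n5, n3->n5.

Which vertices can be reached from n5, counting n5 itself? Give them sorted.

Start at n5.
Its neighbours: n1, n2, n6.
Then their neighbours: n3.
Then next layer: n4.
Then next layer: n0.
Then next layer: n7.
Every vertex is now reached.

n0, n1, n2, n3, n4, n5, n6, n7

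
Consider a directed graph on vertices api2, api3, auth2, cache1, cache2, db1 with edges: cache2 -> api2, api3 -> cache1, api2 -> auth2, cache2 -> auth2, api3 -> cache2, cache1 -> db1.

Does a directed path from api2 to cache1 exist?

No

Explore from api2.
Distance 1: reach auth2.
The search from api2 is exhausted; no directed path reaches cache1.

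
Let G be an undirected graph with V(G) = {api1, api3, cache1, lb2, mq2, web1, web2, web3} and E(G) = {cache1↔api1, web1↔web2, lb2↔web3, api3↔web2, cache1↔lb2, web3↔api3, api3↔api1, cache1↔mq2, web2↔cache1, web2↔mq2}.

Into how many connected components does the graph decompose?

1

From api1: component {api1, api3, cache1, lb2, mq2, web1, web2, web3}.
That's 1 component.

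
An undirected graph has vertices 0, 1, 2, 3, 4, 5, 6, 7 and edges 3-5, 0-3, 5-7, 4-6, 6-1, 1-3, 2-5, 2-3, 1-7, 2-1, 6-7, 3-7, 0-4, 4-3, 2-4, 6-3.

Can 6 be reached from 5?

Explore from 5.
Distance 1: reach 2, 3, 7.
Distance 2: reach 0, 1, 4, 6.
Found 6.

Yes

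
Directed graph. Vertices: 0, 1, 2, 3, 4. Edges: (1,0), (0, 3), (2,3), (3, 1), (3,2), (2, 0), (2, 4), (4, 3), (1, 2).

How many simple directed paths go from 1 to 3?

4

1→0→3
1→2→0→3
1→2→3
1→2→4→3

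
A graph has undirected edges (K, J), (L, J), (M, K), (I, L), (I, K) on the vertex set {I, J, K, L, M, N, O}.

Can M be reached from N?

N has no edges, so nothing is reachable from it.

No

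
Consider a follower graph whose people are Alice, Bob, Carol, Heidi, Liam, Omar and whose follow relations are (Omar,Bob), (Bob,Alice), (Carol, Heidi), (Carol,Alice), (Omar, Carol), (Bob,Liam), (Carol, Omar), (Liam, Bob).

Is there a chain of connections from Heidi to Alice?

No

Heidi has no outgoing edges, so nothing is reachable from it.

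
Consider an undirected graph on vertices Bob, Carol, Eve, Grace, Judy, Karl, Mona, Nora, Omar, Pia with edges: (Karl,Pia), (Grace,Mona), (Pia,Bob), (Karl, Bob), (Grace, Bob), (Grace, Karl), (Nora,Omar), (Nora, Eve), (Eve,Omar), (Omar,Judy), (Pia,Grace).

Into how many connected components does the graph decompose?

3

From Bob: component {Bob, Grace, Karl, Mona, Pia}.
From Carol: component {Carol}.
From Eve: component {Eve, Judy, Nora, Omar}.
That's 3 components.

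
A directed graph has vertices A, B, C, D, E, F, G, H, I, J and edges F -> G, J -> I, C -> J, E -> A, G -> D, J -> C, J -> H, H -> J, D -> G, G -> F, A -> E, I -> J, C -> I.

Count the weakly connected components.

From A: component {A, E}.
From B: component {B}.
From C: component {C, H, I, J}.
From D: component {D, F, G}.
That's 4 components.

4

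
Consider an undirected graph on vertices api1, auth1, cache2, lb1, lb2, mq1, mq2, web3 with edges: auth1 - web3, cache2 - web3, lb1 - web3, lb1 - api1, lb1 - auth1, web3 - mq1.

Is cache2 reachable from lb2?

No

lb2 has no edges, so nothing is reachable from it.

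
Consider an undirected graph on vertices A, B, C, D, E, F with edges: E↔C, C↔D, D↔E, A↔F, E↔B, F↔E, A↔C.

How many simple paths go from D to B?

D–C–A–F–E–B
D–C–E–B
D–E–B

3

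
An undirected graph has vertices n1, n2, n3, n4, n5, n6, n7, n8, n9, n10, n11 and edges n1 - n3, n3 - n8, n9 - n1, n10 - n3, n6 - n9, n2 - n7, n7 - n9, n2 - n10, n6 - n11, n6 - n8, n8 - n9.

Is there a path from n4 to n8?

n4 has no edges, so nothing is reachable from it.

No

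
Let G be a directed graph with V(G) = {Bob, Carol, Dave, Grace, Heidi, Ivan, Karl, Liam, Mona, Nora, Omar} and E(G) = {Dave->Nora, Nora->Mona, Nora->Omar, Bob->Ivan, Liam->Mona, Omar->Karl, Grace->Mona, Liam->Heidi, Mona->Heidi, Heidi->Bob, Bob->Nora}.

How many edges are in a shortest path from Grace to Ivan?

4

Distance 0: Grace.
Distance 1: Mona.
Distance 2: Heidi.
Distance 3: Bob.
Distance 4: Ivan, Nora — contains Ivan.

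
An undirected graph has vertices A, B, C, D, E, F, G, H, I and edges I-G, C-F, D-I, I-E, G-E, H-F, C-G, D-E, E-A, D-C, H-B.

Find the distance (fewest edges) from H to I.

Distance 0: H.
Distance 1: B, F.
Distance 2: C.
Distance 3: D, G.
Distance 4: E, I — contains I.

4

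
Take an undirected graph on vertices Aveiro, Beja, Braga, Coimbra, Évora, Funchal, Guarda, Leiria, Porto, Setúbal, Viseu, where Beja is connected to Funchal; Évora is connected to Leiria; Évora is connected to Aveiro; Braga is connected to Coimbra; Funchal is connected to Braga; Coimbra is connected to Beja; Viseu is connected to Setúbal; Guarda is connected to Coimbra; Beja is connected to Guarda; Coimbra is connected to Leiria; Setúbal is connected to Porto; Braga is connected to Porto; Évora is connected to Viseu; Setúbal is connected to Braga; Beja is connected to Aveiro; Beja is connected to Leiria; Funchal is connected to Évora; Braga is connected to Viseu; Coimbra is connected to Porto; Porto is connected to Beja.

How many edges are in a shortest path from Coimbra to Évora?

2

Distance 0: Coimbra.
Distance 1: Beja, Braga, Guarda, Leiria, Porto.
Distance 2: Aveiro, Évora, Funchal, Setúbal, Viseu — contains Évora.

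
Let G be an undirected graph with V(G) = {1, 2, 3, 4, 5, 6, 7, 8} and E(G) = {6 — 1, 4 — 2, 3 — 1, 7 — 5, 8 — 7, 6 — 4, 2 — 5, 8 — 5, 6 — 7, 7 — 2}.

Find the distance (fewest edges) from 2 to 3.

Distance 0: 2.
Distance 1: 4, 5, 7.
Distance 2: 6, 8.
Distance 3: 1.
Distance 4: 3 — contains 3.

4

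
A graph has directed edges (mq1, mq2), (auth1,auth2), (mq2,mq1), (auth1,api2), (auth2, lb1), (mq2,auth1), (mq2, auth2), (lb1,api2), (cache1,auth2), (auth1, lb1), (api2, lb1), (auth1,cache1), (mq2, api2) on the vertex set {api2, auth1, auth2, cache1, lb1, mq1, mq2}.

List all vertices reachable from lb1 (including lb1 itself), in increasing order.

Start at lb1.
Its neighbours: api2.
Nothing further is reachable.

api2, lb1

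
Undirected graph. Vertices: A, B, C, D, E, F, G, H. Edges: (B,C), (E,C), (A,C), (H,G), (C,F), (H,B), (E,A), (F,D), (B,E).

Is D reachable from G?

Yes

Explore from G.
Distance 1: reach H.
Distance 2: reach B.
Distance 3: reach C, E.
Distance 4: reach A, F.
Distance 5: reach D.
Found D.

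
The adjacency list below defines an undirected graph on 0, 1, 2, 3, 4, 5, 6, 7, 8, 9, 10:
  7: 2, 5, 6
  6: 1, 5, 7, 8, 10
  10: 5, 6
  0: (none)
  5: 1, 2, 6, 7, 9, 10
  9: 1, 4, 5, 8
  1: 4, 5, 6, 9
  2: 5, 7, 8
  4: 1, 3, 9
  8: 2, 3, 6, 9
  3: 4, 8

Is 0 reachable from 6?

Explore from 6.
Distance 1: reach 1, 5, 7, 8, 10.
Distance 2: reach 2, 3, 4, 9.
The search is exhausted without reaching 0; it lies in a different component.

No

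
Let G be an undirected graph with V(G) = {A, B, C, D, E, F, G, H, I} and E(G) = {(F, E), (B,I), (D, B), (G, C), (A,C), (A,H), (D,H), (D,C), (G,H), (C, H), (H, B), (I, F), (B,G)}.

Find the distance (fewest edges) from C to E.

5

Distance 0: C.
Distance 1: A, D, G, H.
Distance 2: B.
Distance 3: I.
Distance 4: F.
Distance 5: E — contains E.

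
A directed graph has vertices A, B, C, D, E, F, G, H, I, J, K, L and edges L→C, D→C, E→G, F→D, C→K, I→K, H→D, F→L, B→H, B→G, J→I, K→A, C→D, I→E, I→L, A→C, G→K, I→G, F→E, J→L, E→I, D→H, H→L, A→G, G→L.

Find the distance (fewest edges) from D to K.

2

Distance 0: D.
Distance 1: C, H.
Distance 2: K, L — contains K.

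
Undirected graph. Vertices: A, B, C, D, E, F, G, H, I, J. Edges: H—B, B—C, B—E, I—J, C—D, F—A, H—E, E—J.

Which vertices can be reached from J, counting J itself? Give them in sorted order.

B, C, D, E, H, I, J

Start at J.
Its neighbours: E, I.
Then their neighbours: B, H.
Then next layer: C.
Then next layer: D.
Nothing further is reachable.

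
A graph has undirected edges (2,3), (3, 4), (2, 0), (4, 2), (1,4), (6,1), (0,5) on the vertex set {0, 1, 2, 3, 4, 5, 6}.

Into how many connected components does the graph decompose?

1

From 0: component {0, 1, 2, 3, 4, 5, 6}.
That's 1 component.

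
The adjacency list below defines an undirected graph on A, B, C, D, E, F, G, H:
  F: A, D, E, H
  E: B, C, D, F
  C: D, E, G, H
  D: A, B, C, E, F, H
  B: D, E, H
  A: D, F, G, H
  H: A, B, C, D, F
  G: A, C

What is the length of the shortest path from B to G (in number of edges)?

Distance 0: B.
Distance 1: D, E, H.
Distance 2: A, C, F.
Distance 3: G — contains G.

3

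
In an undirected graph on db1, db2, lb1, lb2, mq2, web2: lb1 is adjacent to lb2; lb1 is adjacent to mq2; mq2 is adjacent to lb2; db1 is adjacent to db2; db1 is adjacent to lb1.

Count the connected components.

2

From db1: component {db1, db2, lb1, lb2, mq2}.
From web2: component {web2}.
That's 2 components.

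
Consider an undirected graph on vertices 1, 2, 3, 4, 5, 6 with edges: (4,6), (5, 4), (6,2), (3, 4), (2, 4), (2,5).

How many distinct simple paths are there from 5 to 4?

5–2–4
5–2–6–4
5–4

3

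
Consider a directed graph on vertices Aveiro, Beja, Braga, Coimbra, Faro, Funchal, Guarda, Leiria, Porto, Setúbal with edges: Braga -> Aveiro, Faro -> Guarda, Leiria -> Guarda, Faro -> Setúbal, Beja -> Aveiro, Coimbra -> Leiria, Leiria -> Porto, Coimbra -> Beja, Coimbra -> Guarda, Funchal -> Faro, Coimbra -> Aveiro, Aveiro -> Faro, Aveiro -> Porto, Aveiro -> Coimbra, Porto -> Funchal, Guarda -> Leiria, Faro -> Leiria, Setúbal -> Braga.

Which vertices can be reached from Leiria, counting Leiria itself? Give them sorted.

Start at Leiria.
Its neighbours: Guarda, Porto.
Then their neighbours: Funchal.
Then next layer: Faro.
Then next layer: Setúbal.
Then next layer: Braga.
Then next layer: Aveiro.
Then next layer: Coimbra.
Then next layer: Beja.
Every vertex is now reached.

Aveiro, Beja, Braga, Coimbra, Faro, Funchal, Guarda, Leiria, Porto, Setúbal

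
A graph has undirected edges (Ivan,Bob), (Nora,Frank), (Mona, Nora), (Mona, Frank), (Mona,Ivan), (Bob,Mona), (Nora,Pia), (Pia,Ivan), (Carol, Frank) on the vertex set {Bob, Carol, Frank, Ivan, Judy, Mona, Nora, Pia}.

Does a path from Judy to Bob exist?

No

Judy has no edges, so nothing is reachable from it.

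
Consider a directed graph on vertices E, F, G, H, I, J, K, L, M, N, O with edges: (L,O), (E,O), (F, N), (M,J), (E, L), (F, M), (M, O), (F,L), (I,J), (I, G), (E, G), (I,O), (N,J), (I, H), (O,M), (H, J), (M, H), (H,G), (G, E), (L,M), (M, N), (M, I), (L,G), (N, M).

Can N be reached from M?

Yes

Explore from M.
Distance 1: reach H, I, J, N, O.
Found N.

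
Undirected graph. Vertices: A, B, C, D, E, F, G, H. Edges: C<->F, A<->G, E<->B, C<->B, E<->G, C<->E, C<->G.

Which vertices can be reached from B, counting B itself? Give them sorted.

Start at B.
Its neighbours: C, E.
Then their neighbours: F, G.
Then next layer: A.
Nothing further is reachable.

A, B, C, E, F, G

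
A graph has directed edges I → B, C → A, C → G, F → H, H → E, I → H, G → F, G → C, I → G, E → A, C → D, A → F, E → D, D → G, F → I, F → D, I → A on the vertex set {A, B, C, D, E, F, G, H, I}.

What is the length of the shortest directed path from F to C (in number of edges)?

Distance 0: F.
Distance 1: D, H, I.
Distance 2: A, B, E, G.
Distance 3: C — contains C.

3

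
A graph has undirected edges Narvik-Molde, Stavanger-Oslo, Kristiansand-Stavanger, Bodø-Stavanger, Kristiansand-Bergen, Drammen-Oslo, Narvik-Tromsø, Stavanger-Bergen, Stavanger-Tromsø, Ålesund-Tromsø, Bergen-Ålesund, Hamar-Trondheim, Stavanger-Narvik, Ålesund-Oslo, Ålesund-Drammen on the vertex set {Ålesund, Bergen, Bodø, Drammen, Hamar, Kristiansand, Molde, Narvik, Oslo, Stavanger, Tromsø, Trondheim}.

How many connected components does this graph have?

From Ålesund: component {Ålesund, Bergen, Bodø, Drammen, Kristiansand, Molde, Narvik, Oslo, Stavanger, Tromsø}.
From Hamar: component {Hamar, Trondheim}.
That's 2 components.

2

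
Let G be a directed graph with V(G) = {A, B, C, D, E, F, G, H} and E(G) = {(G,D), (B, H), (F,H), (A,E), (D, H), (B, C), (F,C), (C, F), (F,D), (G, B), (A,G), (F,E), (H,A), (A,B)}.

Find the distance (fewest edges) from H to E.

2

Distance 0: H.
Distance 1: A.
Distance 2: B, E, G — contains E.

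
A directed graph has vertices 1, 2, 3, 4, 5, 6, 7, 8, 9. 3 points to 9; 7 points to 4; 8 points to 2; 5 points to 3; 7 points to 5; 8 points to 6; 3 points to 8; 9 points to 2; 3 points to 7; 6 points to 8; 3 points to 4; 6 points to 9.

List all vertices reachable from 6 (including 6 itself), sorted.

2, 6, 8, 9

Start at 6.
Its neighbours: 8, 9.
Then their neighbours: 2.
Nothing further is reachable.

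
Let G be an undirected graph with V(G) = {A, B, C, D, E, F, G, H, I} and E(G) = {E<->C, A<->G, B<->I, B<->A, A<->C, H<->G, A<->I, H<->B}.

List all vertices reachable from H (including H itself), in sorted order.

A, B, C, E, G, H, I

Start at H.
Its neighbours: B, G.
Then their neighbours: A, I.
Then next layer: C.
Then next layer: E.
Nothing further is reachable.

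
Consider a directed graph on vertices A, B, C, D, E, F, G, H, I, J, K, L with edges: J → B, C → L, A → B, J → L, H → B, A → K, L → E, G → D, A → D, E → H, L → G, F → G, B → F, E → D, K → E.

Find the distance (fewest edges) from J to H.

3

Distance 0: J.
Distance 1: B, L.
Distance 2: E, F, G.
Distance 3: D, H — contains H.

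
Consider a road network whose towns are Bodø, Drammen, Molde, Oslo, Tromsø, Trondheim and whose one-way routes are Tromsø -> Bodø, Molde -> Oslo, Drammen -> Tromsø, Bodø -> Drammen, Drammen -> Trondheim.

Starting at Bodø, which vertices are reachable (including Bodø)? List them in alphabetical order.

Bodø, Drammen, Tromsø, Trondheim

Start at Bodø.
Its neighbours: Drammen.
Then their neighbours: Tromsø, Trondheim.
Nothing further is reachable.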